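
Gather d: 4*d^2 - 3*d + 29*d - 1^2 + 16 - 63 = 4*d^2 + 26*d - 48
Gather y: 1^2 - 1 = 0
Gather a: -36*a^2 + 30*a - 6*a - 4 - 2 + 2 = -36*a^2 + 24*a - 4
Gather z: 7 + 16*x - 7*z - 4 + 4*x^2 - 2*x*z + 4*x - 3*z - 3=4*x^2 + 20*x + z*(-2*x - 10)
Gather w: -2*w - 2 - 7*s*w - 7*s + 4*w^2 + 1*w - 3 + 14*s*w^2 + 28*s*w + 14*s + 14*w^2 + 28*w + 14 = 7*s + w^2*(14*s + 18) + w*(21*s + 27) + 9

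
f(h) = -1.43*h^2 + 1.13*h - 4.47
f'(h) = 1.13 - 2.86*h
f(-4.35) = -36.44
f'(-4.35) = 13.57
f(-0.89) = -6.61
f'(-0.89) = 3.68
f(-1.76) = -10.89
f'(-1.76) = 6.16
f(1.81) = -7.11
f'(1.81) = -4.05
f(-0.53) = -5.47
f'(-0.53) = 2.65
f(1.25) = -5.29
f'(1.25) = -2.44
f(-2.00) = -12.45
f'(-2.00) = 6.85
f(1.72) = -6.76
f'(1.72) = -3.79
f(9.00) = -110.13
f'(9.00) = -24.61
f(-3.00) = -20.73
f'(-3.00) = 9.71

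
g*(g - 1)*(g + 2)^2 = g^4 + 3*g^3 - 4*g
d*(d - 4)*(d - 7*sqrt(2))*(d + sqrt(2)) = d^4 - 6*sqrt(2)*d^3 - 4*d^3 - 14*d^2 + 24*sqrt(2)*d^2 + 56*d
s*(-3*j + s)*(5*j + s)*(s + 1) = -15*j^2*s^2 - 15*j^2*s + 2*j*s^3 + 2*j*s^2 + s^4 + s^3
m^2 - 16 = (m - 4)*(m + 4)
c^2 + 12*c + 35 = (c + 5)*(c + 7)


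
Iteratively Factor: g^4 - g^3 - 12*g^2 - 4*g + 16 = (g - 1)*(g^3 - 12*g - 16) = (g - 1)*(g + 2)*(g^2 - 2*g - 8) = (g - 4)*(g - 1)*(g + 2)*(g + 2)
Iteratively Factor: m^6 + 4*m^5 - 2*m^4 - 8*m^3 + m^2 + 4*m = (m - 1)*(m^5 + 5*m^4 + 3*m^3 - 5*m^2 - 4*m) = m*(m - 1)*(m^4 + 5*m^3 + 3*m^2 - 5*m - 4) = m*(m - 1)*(m + 1)*(m^3 + 4*m^2 - m - 4) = m*(m - 1)*(m + 1)*(m + 4)*(m^2 - 1) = m*(m - 1)*(m + 1)^2*(m + 4)*(m - 1)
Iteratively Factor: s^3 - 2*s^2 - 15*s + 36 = (s - 3)*(s^2 + s - 12) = (s - 3)*(s + 4)*(s - 3)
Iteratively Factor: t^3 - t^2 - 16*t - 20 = (t - 5)*(t^2 + 4*t + 4) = (t - 5)*(t + 2)*(t + 2)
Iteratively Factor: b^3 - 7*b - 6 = (b + 2)*(b^2 - 2*b - 3) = (b - 3)*(b + 2)*(b + 1)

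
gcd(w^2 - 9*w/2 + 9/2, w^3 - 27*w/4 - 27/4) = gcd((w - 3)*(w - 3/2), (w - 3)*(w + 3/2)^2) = w - 3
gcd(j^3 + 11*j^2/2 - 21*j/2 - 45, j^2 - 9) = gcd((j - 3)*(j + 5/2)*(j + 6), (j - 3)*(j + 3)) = j - 3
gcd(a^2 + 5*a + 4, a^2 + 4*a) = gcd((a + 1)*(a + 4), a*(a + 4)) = a + 4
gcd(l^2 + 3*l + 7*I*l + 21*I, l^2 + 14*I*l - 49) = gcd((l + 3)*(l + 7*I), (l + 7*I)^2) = l + 7*I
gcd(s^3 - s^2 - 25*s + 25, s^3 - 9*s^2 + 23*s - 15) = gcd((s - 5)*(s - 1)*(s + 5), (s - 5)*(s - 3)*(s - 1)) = s^2 - 6*s + 5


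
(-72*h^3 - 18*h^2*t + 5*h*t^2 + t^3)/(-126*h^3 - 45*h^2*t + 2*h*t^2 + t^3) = (-4*h + t)/(-7*h + t)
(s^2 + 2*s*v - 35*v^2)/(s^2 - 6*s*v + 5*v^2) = (s + 7*v)/(s - v)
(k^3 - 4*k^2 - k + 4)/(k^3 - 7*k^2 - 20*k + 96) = (k^3 - 4*k^2 - k + 4)/(k^3 - 7*k^2 - 20*k + 96)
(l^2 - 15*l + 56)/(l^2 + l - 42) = (l^2 - 15*l + 56)/(l^2 + l - 42)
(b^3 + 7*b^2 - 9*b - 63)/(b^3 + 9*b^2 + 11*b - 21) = (b - 3)/(b - 1)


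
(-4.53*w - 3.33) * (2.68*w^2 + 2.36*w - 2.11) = -12.1404*w^3 - 19.6152*w^2 + 1.6995*w + 7.0263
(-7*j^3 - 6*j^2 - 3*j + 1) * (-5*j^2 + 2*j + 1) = 35*j^5 + 16*j^4 - 4*j^3 - 17*j^2 - j + 1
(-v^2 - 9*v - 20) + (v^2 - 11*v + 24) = 4 - 20*v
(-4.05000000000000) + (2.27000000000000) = -1.78000000000000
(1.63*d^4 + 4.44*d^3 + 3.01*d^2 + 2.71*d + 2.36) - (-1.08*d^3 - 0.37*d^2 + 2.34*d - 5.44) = 1.63*d^4 + 5.52*d^3 + 3.38*d^2 + 0.37*d + 7.8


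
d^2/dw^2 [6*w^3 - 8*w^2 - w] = 36*w - 16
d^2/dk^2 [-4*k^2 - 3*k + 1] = -8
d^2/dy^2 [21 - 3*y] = 0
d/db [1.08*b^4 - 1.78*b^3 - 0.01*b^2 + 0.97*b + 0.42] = 4.32*b^3 - 5.34*b^2 - 0.02*b + 0.97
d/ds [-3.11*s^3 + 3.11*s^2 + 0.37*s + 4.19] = -9.33*s^2 + 6.22*s + 0.37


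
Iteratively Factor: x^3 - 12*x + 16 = (x - 2)*(x^2 + 2*x - 8) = (x - 2)*(x + 4)*(x - 2)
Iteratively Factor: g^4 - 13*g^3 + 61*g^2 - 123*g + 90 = (g - 3)*(g^3 - 10*g^2 + 31*g - 30) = (g - 5)*(g - 3)*(g^2 - 5*g + 6) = (g - 5)*(g - 3)*(g - 2)*(g - 3)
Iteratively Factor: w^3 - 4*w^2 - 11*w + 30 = (w + 3)*(w^2 - 7*w + 10) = (w - 2)*(w + 3)*(w - 5)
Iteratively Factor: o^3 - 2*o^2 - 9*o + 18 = (o + 3)*(o^2 - 5*o + 6) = (o - 2)*(o + 3)*(o - 3)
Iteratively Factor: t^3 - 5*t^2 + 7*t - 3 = (t - 1)*(t^2 - 4*t + 3) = (t - 3)*(t - 1)*(t - 1)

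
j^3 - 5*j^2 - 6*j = j*(j - 6)*(j + 1)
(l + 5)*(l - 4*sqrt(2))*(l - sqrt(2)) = l^3 - 5*sqrt(2)*l^2 + 5*l^2 - 25*sqrt(2)*l + 8*l + 40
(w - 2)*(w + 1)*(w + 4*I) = w^3 - w^2 + 4*I*w^2 - 2*w - 4*I*w - 8*I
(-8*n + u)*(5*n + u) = -40*n^2 - 3*n*u + u^2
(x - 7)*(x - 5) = x^2 - 12*x + 35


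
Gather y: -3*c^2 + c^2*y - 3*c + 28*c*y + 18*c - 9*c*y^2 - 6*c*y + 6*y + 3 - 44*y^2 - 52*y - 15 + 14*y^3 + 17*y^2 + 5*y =-3*c^2 + 15*c + 14*y^3 + y^2*(-9*c - 27) + y*(c^2 + 22*c - 41) - 12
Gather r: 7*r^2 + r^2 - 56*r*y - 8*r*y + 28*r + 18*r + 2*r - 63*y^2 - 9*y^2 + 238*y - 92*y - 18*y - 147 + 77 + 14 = 8*r^2 + r*(48 - 64*y) - 72*y^2 + 128*y - 56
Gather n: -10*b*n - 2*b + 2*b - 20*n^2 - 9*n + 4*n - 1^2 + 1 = -20*n^2 + n*(-10*b - 5)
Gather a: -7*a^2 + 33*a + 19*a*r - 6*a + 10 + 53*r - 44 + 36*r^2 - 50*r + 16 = -7*a^2 + a*(19*r + 27) + 36*r^2 + 3*r - 18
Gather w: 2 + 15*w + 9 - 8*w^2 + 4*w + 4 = -8*w^2 + 19*w + 15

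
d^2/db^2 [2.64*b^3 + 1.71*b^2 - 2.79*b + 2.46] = 15.84*b + 3.42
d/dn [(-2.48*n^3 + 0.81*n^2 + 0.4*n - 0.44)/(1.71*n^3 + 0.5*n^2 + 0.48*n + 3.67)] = (1.77635683940025e-15*n^5 - 2.6251*n^4 - 3.7488*n^3 - 24.8588*n^2 + 6.3854*n + 1.6792)/(2.9241*n^6 + 1.71*n^5 + 1.8916*n^4 + 13.0314*n^3 + 3.9004*n^2 + 3.5232*n + 13.4689)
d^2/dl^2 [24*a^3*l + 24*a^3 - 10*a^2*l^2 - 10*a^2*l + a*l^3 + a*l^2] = 2*a*(-10*a + 3*l + 1)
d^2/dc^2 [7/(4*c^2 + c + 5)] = 14*(-16*c^2 - 4*c + (8*c + 1)^2 - 20)/(4*c^2 + c + 5)^3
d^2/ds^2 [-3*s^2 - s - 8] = -6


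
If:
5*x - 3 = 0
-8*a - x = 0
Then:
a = -3/40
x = 3/5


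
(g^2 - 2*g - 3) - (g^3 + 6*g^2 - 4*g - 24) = -g^3 - 5*g^2 + 2*g + 21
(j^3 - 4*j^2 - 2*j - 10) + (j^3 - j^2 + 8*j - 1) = 2*j^3 - 5*j^2 + 6*j - 11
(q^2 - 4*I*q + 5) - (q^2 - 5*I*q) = I*q + 5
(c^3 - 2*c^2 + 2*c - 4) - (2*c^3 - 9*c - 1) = -c^3 - 2*c^2 + 11*c - 3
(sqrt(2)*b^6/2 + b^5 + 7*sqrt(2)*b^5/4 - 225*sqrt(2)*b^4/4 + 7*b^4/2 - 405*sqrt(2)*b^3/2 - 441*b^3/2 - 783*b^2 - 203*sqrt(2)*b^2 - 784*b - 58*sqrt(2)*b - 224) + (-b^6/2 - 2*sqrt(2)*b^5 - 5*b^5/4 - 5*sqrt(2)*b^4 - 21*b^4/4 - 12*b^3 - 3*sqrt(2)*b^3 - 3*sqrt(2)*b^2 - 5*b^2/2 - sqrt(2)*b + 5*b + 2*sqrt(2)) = -b^6/2 + sqrt(2)*b^6/2 - sqrt(2)*b^5/4 - b^5/4 - 245*sqrt(2)*b^4/4 - 7*b^4/4 - 411*sqrt(2)*b^3/2 - 465*b^3/2 - 1571*b^2/2 - 206*sqrt(2)*b^2 - 779*b - 59*sqrt(2)*b - 224 + 2*sqrt(2)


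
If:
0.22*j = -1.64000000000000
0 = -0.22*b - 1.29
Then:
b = -5.86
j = -7.45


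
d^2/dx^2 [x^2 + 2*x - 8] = 2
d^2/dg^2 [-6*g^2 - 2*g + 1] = -12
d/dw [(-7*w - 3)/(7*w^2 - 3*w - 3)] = (49*w^2 + 42*w + 12)/(49*w^4 - 42*w^3 - 33*w^2 + 18*w + 9)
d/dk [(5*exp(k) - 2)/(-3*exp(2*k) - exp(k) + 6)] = ((5*exp(k) - 2)*(6*exp(k) + 1) - 15*exp(2*k) - 5*exp(k) + 30)*exp(k)/(3*exp(2*k) + exp(k) - 6)^2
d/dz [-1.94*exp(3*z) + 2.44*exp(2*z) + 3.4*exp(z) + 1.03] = (-5.82*exp(2*z) + 4.88*exp(z) + 3.4)*exp(z)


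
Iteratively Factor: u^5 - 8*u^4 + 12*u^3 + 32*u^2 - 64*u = (u)*(u^4 - 8*u^3 + 12*u^2 + 32*u - 64) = u*(u - 4)*(u^3 - 4*u^2 - 4*u + 16) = u*(u - 4)*(u - 2)*(u^2 - 2*u - 8) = u*(u - 4)*(u - 2)*(u + 2)*(u - 4)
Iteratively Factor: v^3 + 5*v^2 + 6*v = (v + 2)*(v^2 + 3*v) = (v + 2)*(v + 3)*(v)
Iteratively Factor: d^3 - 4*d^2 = (d - 4)*(d^2) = d*(d - 4)*(d)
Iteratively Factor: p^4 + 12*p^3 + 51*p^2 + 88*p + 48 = (p + 1)*(p^3 + 11*p^2 + 40*p + 48) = (p + 1)*(p + 4)*(p^2 + 7*p + 12) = (p + 1)*(p + 3)*(p + 4)*(p + 4)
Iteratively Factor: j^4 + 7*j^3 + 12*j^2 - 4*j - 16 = (j - 1)*(j^3 + 8*j^2 + 20*j + 16) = (j - 1)*(j + 2)*(j^2 + 6*j + 8) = (j - 1)*(j + 2)^2*(j + 4)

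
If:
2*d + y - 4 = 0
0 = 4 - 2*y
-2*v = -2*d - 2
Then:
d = 1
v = 2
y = 2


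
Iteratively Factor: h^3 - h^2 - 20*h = (h - 5)*(h^2 + 4*h) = h*(h - 5)*(h + 4)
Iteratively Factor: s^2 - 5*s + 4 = (s - 4)*(s - 1)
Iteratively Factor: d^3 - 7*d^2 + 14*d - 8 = (d - 2)*(d^2 - 5*d + 4) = (d - 4)*(d - 2)*(d - 1)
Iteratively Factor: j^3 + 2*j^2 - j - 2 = (j + 1)*(j^2 + j - 2) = (j - 1)*(j + 1)*(j + 2)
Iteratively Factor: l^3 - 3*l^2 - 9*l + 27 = (l + 3)*(l^2 - 6*l + 9) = (l - 3)*(l + 3)*(l - 3)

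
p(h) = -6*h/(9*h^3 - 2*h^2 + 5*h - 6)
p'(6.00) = 0.01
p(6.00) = -0.02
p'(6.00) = 0.01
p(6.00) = -0.02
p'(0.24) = 1.60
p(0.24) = 0.30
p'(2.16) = 0.14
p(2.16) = -0.15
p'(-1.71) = -0.13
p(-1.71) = -0.16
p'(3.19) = 0.04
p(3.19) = -0.07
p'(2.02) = 0.18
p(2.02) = -0.17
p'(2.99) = 0.05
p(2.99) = -0.08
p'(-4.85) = -0.01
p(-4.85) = -0.03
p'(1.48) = 0.52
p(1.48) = -0.34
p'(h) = -6*h*(-27*h^2 + 4*h - 5)/(9*h^3 - 2*h^2 + 5*h - 6)^2 - 6/(9*h^3 - 2*h^2 + 5*h - 6)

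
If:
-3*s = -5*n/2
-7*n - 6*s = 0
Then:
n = 0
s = 0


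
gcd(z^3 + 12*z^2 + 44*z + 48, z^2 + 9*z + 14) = z + 2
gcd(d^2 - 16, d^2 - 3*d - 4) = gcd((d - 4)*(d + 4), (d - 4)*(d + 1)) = d - 4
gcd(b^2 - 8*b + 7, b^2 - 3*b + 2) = b - 1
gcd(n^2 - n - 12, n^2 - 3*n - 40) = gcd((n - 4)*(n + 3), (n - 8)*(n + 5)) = 1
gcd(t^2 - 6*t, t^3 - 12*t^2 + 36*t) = t^2 - 6*t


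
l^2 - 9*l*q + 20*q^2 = (l - 5*q)*(l - 4*q)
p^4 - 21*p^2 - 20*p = p*(p - 5)*(p + 1)*(p + 4)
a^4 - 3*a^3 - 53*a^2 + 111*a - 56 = (a - 8)*(a - 1)^2*(a + 7)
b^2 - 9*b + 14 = (b - 7)*(b - 2)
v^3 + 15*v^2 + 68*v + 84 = (v + 2)*(v + 6)*(v + 7)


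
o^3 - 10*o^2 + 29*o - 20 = (o - 5)*(o - 4)*(o - 1)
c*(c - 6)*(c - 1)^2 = c^4 - 8*c^3 + 13*c^2 - 6*c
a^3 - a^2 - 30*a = a*(a - 6)*(a + 5)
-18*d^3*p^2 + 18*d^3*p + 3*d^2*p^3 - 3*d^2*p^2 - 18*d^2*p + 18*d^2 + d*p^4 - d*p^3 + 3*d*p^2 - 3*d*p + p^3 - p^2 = (-3*d + p)*(6*d + p)*(p - 1)*(d*p + 1)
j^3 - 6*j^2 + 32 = (j - 4)^2*(j + 2)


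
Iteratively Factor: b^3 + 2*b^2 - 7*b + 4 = (b + 4)*(b^2 - 2*b + 1) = (b - 1)*(b + 4)*(b - 1)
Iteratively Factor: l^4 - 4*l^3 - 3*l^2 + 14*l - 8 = (l - 1)*(l^3 - 3*l^2 - 6*l + 8) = (l - 1)*(l + 2)*(l^2 - 5*l + 4) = (l - 1)^2*(l + 2)*(l - 4)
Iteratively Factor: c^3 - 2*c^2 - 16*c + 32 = (c - 4)*(c^2 + 2*c - 8) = (c - 4)*(c - 2)*(c + 4)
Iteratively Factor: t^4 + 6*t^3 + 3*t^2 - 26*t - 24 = (t + 4)*(t^3 + 2*t^2 - 5*t - 6) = (t - 2)*(t + 4)*(t^2 + 4*t + 3) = (t - 2)*(t + 1)*(t + 4)*(t + 3)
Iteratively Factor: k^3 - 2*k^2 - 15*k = (k + 3)*(k^2 - 5*k) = (k - 5)*(k + 3)*(k)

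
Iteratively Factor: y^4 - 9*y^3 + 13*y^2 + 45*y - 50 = (y - 5)*(y^3 - 4*y^2 - 7*y + 10) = (y - 5)*(y + 2)*(y^2 - 6*y + 5) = (y - 5)*(y - 1)*(y + 2)*(y - 5)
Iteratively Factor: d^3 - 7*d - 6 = (d - 3)*(d^2 + 3*d + 2) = (d - 3)*(d + 2)*(d + 1)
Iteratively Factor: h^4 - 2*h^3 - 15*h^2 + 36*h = (h - 3)*(h^3 + h^2 - 12*h) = (h - 3)^2*(h^2 + 4*h) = h*(h - 3)^2*(h + 4)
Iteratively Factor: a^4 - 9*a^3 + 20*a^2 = (a - 5)*(a^3 - 4*a^2) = a*(a - 5)*(a^2 - 4*a) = a^2*(a - 5)*(a - 4)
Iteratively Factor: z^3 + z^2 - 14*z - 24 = (z + 3)*(z^2 - 2*z - 8) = (z + 2)*(z + 3)*(z - 4)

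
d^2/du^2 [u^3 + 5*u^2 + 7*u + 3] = 6*u + 10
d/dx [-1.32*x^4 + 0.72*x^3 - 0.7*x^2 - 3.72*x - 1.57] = -5.28*x^3 + 2.16*x^2 - 1.4*x - 3.72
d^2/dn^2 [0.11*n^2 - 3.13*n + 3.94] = 0.220000000000000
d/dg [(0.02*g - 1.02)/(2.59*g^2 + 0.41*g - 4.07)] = (-0.0518*g^2 + 5.2836*g + 0.3368)/(6.7081*g^4 + 2.1238*g^3 - 20.9145*g^2 - 3.3374*g + 16.5649)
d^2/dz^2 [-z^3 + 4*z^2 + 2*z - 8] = 8 - 6*z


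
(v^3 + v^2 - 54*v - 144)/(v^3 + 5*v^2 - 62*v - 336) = (v + 3)/(v + 7)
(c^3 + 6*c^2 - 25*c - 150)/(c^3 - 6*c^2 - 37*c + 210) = (c + 5)/(c - 7)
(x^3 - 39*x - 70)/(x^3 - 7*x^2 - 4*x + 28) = (x + 5)/(x - 2)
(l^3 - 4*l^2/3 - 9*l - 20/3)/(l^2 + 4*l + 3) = (3*l^2 - 7*l - 20)/(3*(l + 3))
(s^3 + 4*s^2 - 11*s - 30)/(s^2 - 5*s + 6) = (s^2 + 7*s + 10)/(s - 2)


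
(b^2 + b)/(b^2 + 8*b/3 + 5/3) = 3*b/(3*b + 5)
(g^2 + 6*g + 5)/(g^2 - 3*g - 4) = (g + 5)/(g - 4)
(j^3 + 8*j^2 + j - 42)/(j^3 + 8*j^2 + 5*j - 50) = (j^2 + 10*j + 21)/(j^2 + 10*j + 25)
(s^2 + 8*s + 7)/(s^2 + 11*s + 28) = (s + 1)/(s + 4)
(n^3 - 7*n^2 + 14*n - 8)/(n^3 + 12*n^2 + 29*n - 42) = (n^2 - 6*n + 8)/(n^2 + 13*n + 42)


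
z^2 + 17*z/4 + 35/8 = (z + 7/4)*(z + 5/2)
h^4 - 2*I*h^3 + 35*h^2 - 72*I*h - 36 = (h - 6*I)*(h - I)^2*(h + 6*I)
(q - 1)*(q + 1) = q^2 - 1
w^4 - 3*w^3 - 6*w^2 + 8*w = w*(w - 4)*(w - 1)*(w + 2)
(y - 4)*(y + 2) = y^2 - 2*y - 8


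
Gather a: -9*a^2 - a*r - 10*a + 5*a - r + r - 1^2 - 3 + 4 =-9*a^2 + a*(-r - 5)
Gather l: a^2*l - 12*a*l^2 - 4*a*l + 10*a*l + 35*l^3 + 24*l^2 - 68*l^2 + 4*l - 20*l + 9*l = 35*l^3 + l^2*(-12*a - 44) + l*(a^2 + 6*a - 7)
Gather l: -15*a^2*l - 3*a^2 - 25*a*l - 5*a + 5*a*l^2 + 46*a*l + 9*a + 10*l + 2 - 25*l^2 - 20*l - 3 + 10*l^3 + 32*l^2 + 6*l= -3*a^2 + 4*a + 10*l^3 + l^2*(5*a + 7) + l*(-15*a^2 + 21*a - 4) - 1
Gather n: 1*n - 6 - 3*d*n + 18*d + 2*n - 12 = 18*d + n*(3 - 3*d) - 18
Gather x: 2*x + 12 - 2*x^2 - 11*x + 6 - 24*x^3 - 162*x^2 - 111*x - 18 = -24*x^3 - 164*x^2 - 120*x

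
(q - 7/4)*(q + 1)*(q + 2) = q^3 + 5*q^2/4 - 13*q/4 - 7/2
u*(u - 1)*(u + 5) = u^3 + 4*u^2 - 5*u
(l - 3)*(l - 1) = l^2 - 4*l + 3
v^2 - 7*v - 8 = (v - 8)*(v + 1)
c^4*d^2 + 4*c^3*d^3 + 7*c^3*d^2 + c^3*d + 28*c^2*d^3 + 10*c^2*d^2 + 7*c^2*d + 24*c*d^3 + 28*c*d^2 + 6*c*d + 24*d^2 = (c + 6)*(c + 4*d)*(c*d + 1)*(c*d + d)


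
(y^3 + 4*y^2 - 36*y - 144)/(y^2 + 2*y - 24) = (y^2 - 2*y - 24)/(y - 4)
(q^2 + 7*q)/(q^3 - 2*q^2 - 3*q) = (q + 7)/(q^2 - 2*q - 3)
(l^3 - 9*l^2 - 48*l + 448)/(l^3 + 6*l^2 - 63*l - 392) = (l - 8)/(l + 7)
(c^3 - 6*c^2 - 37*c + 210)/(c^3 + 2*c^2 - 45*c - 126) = (c - 5)/(c + 3)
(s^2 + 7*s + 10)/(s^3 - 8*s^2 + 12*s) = (s^2 + 7*s + 10)/(s*(s^2 - 8*s + 12))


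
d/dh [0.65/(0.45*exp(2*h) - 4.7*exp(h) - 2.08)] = (3.055 - 0.585*exp(h))*exp(h)/(-0.45*exp(2*h) + 4.7*exp(h) + 2.08)^2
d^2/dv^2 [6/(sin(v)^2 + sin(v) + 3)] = 6*(-4*sin(v)^4 - 3*sin(v)^3 + 17*sin(v)^2 + 9*sin(v) - 4)/(sin(v)^2 + sin(v) + 3)^3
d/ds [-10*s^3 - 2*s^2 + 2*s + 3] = -30*s^2 - 4*s + 2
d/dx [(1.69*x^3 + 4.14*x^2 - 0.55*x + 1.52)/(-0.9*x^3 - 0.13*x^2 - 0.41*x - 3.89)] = (-8.88178419700125e-16*x^5 + 3.5063*x^4 - 2.3758*x^3 - 17.3872*x^2 - 31.814*x + 2.7627)/(0.81*x^6 + 0.234*x^5 + 0.7549*x^4 + 7.1086*x^3 + 1.1795*x^2 + 3.1898*x + 15.1321)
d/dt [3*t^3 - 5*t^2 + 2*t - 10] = 9*t^2 - 10*t + 2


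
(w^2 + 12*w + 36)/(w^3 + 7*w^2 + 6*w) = (w + 6)/(w*(w + 1))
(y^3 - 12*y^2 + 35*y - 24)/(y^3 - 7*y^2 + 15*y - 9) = (y - 8)/(y - 3)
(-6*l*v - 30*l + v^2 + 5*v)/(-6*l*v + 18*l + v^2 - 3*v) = (v + 5)/(v - 3)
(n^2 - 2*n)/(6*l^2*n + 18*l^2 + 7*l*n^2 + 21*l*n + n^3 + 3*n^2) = n*(n - 2)/(6*l^2*n + 18*l^2 + 7*l*n^2 + 21*l*n + n^3 + 3*n^2)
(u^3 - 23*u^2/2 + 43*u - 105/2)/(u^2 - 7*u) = (2*u^3 - 23*u^2 + 86*u - 105)/(2*u*(u - 7))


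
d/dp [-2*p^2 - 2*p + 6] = -4*p - 2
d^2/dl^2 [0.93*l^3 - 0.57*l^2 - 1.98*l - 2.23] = 5.58*l - 1.14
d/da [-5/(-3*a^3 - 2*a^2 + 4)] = 5*a*(-9*a - 4)/(3*a^3 + 2*a^2 - 4)^2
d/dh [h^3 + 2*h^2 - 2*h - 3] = 3*h^2 + 4*h - 2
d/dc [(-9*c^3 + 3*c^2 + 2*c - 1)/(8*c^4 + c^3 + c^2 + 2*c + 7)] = 2*(36*c^6 - 24*c^5 - 30*c^4 - 4*c^3 - 91*c^2 + 22*c + 8)/(64*c^8 + 16*c^7 + 17*c^6 + 34*c^5 + 117*c^4 + 18*c^3 + 18*c^2 + 28*c + 49)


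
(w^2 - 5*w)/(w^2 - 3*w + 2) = w*(w - 5)/(w^2 - 3*w + 2)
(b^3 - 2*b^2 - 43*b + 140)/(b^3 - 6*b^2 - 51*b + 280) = (b - 4)/(b - 8)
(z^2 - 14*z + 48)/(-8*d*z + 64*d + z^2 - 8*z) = (z - 6)/(-8*d + z)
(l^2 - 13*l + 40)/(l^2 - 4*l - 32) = (l - 5)/(l + 4)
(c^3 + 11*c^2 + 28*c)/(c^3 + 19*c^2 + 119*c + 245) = c*(c + 4)/(c^2 + 12*c + 35)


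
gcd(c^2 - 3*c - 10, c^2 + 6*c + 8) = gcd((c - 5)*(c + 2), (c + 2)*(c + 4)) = c + 2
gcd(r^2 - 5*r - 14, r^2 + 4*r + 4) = r + 2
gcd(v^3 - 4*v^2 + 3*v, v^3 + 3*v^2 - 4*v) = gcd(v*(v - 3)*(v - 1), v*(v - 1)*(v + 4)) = v^2 - v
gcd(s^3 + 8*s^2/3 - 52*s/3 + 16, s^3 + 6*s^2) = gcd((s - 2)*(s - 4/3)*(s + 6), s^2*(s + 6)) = s + 6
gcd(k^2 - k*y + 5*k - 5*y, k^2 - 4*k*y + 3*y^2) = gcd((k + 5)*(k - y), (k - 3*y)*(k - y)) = -k + y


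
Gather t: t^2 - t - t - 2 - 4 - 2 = t^2 - 2*t - 8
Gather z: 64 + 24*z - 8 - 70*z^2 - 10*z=-70*z^2 + 14*z + 56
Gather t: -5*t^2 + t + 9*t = -5*t^2 + 10*t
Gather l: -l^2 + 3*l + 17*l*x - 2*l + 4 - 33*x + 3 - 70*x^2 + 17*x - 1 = -l^2 + l*(17*x + 1) - 70*x^2 - 16*x + 6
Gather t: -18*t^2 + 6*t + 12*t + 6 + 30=-18*t^2 + 18*t + 36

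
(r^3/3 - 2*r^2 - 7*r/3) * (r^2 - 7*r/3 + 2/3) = r^5/3 - 25*r^4/9 + 23*r^3/9 + 37*r^2/9 - 14*r/9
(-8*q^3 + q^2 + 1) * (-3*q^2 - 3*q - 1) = 24*q^5 + 21*q^4 + 5*q^3 - 4*q^2 - 3*q - 1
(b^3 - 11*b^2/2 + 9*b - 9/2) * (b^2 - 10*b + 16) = b^5 - 31*b^4/2 + 80*b^3 - 365*b^2/2 + 189*b - 72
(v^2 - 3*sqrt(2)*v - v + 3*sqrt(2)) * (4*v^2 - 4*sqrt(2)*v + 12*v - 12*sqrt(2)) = 4*v^4 - 16*sqrt(2)*v^3 + 8*v^3 - 32*sqrt(2)*v^2 + 12*v^2 + 48*v + 48*sqrt(2)*v - 72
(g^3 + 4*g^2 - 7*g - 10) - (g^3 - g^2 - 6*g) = 5*g^2 - g - 10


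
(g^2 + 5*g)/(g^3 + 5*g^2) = 1/g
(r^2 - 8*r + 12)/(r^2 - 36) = (r - 2)/(r + 6)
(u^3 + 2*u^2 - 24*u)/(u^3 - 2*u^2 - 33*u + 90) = u*(u - 4)/(u^2 - 8*u + 15)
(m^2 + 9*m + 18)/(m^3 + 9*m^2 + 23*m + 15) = (m + 6)/(m^2 + 6*m + 5)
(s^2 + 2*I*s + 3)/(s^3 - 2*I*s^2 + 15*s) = (s - I)/(s*(s - 5*I))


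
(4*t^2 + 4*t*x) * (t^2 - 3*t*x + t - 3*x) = 4*t^4 - 8*t^3*x + 4*t^3 - 12*t^2*x^2 - 8*t^2*x - 12*t*x^2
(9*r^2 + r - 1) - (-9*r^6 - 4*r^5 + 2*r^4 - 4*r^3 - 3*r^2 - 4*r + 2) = 9*r^6 + 4*r^5 - 2*r^4 + 4*r^3 + 12*r^2 + 5*r - 3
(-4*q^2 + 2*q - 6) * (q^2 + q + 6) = -4*q^4 - 2*q^3 - 28*q^2 + 6*q - 36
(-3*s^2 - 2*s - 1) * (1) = -3*s^2 - 2*s - 1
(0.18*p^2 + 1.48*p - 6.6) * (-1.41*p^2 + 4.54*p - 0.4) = -0.2538*p^4 - 1.2696*p^3 + 15.9532*p^2 - 30.556*p + 2.64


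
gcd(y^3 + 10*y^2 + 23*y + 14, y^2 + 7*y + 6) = y + 1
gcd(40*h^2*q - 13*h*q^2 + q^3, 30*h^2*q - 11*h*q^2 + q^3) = -5*h*q + q^2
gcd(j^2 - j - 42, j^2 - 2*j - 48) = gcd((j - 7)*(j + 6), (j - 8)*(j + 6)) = j + 6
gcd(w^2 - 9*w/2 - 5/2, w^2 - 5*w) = w - 5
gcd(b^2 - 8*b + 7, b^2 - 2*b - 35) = b - 7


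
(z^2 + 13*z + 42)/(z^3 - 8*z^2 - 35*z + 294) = (z + 7)/(z^2 - 14*z + 49)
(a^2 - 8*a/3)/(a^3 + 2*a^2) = (a - 8/3)/(a*(a + 2))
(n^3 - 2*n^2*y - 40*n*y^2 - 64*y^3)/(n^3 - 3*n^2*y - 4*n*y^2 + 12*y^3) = (n^2 - 4*n*y - 32*y^2)/(n^2 - 5*n*y + 6*y^2)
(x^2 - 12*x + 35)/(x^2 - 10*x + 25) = (x - 7)/(x - 5)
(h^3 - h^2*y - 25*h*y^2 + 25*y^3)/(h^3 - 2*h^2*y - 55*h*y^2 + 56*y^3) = (-h^2 + 25*y^2)/(-h^2 + h*y + 56*y^2)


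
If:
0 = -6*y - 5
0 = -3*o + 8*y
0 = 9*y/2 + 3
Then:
No Solution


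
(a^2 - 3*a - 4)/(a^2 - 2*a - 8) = (a + 1)/(a + 2)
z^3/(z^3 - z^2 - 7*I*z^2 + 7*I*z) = z^2/(z^2 - z - 7*I*z + 7*I)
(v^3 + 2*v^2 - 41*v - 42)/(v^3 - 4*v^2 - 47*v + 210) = (v + 1)/(v - 5)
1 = 1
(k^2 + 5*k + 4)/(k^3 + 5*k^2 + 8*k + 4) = (k + 4)/(k^2 + 4*k + 4)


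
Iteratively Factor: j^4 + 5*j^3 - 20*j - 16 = (j + 4)*(j^3 + j^2 - 4*j - 4) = (j + 2)*(j + 4)*(j^2 - j - 2) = (j + 1)*(j + 2)*(j + 4)*(j - 2)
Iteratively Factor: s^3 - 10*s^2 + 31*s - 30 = (s - 5)*(s^2 - 5*s + 6) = (s - 5)*(s - 2)*(s - 3)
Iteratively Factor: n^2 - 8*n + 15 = (n - 5)*(n - 3)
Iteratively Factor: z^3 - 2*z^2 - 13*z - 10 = (z + 2)*(z^2 - 4*z - 5) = (z + 1)*(z + 2)*(z - 5)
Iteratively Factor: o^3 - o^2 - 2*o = (o - 2)*(o^2 + o) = o*(o - 2)*(o + 1)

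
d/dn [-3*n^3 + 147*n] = 147 - 9*n^2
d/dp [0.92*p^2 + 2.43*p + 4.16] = 1.84*p + 2.43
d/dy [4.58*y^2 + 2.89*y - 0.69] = 9.16*y + 2.89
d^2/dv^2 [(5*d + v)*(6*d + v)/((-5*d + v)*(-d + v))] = 2*d*(1285*d^3 - 705*d^2*v + 75*d*v^2 + 17*v^3)/(125*d^6 - 450*d^5*v + 615*d^4*v^2 - 396*d^3*v^3 + 123*d^2*v^4 - 18*d*v^5 + v^6)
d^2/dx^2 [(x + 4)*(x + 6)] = 2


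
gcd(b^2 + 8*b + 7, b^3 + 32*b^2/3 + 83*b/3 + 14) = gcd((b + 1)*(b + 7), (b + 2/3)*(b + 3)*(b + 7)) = b + 7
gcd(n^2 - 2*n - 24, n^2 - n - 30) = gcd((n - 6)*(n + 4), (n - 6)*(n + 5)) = n - 6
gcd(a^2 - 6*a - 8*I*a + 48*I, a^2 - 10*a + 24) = a - 6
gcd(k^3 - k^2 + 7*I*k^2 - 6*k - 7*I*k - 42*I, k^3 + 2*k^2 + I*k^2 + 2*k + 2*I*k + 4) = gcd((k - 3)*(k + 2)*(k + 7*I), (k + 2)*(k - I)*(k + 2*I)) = k + 2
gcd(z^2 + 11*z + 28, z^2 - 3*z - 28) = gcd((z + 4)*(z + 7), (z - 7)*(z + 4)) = z + 4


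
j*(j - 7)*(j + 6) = j^3 - j^2 - 42*j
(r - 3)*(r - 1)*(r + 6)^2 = r^4 + 8*r^3 - 9*r^2 - 108*r + 108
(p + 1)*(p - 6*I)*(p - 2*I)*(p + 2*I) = p^4 + p^3 - 6*I*p^3 + 4*p^2 - 6*I*p^2 + 4*p - 24*I*p - 24*I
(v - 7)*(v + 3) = v^2 - 4*v - 21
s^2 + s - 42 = (s - 6)*(s + 7)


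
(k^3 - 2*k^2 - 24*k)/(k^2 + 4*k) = k - 6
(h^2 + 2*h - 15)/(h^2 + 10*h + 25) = (h - 3)/(h + 5)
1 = 1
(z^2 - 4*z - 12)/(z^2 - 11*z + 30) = (z + 2)/(z - 5)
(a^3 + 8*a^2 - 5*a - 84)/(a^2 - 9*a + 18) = (a^2 + 11*a + 28)/(a - 6)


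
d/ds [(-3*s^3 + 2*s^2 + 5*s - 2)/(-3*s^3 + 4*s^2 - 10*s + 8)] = 2*(-3*s^4 + 45*s^3 - 65*s^2 + 24*s + 10)/(9*s^6 - 24*s^5 + 76*s^4 - 128*s^3 + 164*s^2 - 160*s + 64)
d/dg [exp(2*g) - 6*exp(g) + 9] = 2*(exp(g) - 3)*exp(g)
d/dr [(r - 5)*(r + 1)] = 2*r - 4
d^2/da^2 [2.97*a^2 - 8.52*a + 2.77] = 5.94000000000000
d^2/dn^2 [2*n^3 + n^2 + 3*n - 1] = 12*n + 2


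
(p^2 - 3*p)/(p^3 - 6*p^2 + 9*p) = 1/(p - 3)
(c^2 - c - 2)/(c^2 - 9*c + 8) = (c^2 - c - 2)/(c^2 - 9*c + 8)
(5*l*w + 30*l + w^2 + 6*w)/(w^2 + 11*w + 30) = (5*l + w)/(w + 5)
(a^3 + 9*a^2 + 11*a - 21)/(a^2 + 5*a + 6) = (a^2 + 6*a - 7)/(a + 2)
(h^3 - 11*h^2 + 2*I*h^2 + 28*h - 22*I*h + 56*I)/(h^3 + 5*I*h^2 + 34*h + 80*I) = (h^2 - 11*h + 28)/(h^2 + 3*I*h + 40)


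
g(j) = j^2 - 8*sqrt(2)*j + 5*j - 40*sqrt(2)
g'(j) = 2*j - 8*sqrt(2) + 5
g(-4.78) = -3.54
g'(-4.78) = -15.87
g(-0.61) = -52.35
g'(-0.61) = -7.53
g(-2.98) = -28.87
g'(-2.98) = -12.27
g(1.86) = -64.85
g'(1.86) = -2.59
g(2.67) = -66.30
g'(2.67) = -0.97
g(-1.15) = -47.99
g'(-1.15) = -8.61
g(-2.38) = -35.88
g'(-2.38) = -11.07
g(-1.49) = -44.94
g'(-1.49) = -9.29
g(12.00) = 11.67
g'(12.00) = 17.69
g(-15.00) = 263.14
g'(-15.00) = -36.31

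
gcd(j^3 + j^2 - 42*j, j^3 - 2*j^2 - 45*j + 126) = j^2 + j - 42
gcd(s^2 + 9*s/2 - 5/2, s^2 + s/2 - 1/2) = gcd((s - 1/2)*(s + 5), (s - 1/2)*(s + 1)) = s - 1/2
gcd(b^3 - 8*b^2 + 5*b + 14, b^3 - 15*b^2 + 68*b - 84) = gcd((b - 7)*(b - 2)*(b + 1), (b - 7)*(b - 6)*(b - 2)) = b^2 - 9*b + 14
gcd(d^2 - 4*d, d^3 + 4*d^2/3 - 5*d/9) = d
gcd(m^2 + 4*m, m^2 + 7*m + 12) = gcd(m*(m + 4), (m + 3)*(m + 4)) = m + 4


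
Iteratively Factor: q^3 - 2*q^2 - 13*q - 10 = (q + 2)*(q^2 - 4*q - 5) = (q - 5)*(q + 2)*(q + 1)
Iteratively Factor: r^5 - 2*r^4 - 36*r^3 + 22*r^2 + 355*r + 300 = (r - 5)*(r^4 + 3*r^3 - 21*r^2 - 83*r - 60) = (r - 5)*(r + 4)*(r^3 - r^2 - 17*r - 15) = (r - 5)^2*(r + 4)*(r^2 + 4*r + 3) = (r - 5)^2*(r + 1)*(r + 4)*(r + 3)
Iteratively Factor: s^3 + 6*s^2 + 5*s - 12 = (s + 3)*(s^2 + 3*s - 4) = (s - 1)*(s + 3)*(s + 4)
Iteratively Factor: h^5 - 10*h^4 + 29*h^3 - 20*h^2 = (h)*(h^4 - 10*h^3 + 29*h^2 - 20*h) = h*(h - 1)*(h^3 - 9*h^2 + 20*h) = h*(h - 4)*(h - 1)*(h^2 - 5*h) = h*(h - 5)*(h - 4)*(h - 1)*(h)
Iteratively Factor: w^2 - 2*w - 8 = (w + 2)*(w - 4)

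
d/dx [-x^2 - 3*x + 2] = -2*x - 3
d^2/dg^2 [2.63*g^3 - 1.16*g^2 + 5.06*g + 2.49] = 15.78*g - 2.32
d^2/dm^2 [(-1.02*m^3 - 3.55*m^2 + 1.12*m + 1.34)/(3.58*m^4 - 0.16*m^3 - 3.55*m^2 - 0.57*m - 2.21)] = (-26.145456*m^9 - 272.98932*m^8 + 106.673976*m^7 + 214.818236000001*m^6 - 388.311288*m^5 - 956.414376*m^4 + 253.77273*m^3 + 383.926494*m^2 - 69.186456*m - 57.654046)/(45.882712*m^12 - 6.151872*m^11 - 136.219716*m^10 - 9.7195*m^9 + 52.064454*m^8 + 44.967132*m^7 + 125.159603*m^6 - 2.179551*m^5 - 35.768838*m^4 - 29.361171*m^3 - 54.169752*m^2 - 8.351811*m - 10.793861)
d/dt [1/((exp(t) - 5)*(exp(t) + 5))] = -2*exp(2*t)/(exp(4*t) - 50*exp(2*t) + 625)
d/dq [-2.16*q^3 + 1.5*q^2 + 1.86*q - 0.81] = -6.48*q^2 + 3.0*q + 1.86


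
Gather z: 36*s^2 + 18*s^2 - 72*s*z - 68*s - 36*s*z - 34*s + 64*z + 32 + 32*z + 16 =54*s^2 - 102*s + z*(96 - 108*s) + 48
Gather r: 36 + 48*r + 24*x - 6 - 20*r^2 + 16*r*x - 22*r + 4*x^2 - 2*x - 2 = -20*r^2 + r*(16*x + 26) + 4*x^2 + 22*x + 28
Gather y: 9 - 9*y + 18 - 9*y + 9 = 36 - 18*y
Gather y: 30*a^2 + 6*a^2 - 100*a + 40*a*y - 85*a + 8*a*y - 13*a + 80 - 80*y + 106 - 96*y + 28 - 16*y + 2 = 36*a^2 - 198*a + y*(48*a - 192) + 216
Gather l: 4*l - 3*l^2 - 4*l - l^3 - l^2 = -l^3 - 4*l^2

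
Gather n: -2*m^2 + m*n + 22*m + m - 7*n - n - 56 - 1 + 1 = -2*m^2 + 23*m + n*(m - 8) - 56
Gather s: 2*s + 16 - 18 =2*s - 2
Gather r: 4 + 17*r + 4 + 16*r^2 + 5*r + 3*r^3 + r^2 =3*r^3 + 17*r^2 + 22*r + 8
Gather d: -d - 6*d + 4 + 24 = 28 - 7*d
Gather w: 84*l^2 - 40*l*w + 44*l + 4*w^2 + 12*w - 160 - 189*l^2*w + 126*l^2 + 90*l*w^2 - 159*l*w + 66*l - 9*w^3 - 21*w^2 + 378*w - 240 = 210*l^2 + 110*l - 9*w^3 + w^2*(90*l - 17) + w*(-189*l^2 - 199*l + 390) - 400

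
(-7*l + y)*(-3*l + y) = 21*l^2 - 10*l*y + y^2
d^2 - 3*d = d*(d - 3)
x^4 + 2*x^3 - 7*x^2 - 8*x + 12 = (x - 2)*(x - 1)*(x + 2)*(x + 3)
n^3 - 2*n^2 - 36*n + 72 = (n - 6)*(n - 2)*(n + 6)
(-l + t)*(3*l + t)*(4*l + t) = -12*l^3 + 5*l^2*t + 6*l*t^2 + t^3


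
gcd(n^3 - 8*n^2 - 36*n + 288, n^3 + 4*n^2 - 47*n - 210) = n + 6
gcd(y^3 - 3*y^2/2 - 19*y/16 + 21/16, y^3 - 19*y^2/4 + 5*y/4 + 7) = y^2 - 3*y/4 - 7/4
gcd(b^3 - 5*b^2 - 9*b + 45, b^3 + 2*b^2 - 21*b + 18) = b - 3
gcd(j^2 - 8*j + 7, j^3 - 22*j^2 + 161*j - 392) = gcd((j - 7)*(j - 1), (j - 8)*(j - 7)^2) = j - 7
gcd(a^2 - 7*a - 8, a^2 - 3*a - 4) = a + 1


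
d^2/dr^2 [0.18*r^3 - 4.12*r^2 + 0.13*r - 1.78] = 1.08*r - 8.24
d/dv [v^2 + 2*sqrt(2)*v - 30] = 2*v + 2*sqrt(2)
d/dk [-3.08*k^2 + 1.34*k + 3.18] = 1.34 - 6.16*k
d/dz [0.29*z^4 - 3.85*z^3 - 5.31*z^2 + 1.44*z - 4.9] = 1.16*z^3 - 11.55*z^2 - 10.62*z + 1.44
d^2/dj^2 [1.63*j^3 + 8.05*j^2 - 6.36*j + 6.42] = 9.78*j + 16.1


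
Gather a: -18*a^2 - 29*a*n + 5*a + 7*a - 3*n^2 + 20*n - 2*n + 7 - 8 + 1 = -18*a^2 + a*(12 - 29*n) - 3*n^2 + 18*n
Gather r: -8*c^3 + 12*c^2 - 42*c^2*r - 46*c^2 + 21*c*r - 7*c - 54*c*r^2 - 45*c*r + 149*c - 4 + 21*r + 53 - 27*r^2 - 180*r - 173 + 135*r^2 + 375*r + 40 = -8*c^3 - 34*c^2 + 142*c + r^2*(108 - 54*c) + r*(-42*c^2 - 24*c + 216) - 84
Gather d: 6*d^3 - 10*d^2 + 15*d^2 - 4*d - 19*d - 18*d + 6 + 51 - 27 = 6*d^3 + 5*d^2 - 41*d + 30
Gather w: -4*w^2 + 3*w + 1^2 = -4*w^2 + 3*w + 1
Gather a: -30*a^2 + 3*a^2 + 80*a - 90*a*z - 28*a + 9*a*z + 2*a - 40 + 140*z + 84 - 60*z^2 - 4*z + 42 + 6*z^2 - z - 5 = -27*a^2 + a*(54 - 81*z) - 54*z^2 + 135*z + 81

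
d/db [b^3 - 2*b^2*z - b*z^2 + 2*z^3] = 3*b^2 - 4*b*z - z^2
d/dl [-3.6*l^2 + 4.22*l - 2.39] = 4.22 - 7.2*l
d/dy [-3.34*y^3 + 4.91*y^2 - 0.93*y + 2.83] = -10.02*y^2 + 9.82*y - 0.93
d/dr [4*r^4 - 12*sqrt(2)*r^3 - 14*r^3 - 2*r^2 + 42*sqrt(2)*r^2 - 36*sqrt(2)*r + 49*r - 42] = 16*r^3 - 36*sqrt(2)*r^2 - 42*r^2 - 4*r + 84*sqrt(2)*r - 36*sqrt(2) + 49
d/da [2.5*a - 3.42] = 2.50000000000000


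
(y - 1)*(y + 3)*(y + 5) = y^3 + 7*y^2 + 7*y - 15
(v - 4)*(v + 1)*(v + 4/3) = v^3 - 5*v^2/3 - 8*v - 16/3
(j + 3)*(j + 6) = j^2 + 9*j + 18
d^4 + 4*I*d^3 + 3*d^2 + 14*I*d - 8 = (d - 2*I)*(d + I)^2*(d + 4*I)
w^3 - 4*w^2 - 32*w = w*(w - 8)*(w + 4)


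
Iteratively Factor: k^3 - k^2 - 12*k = (k + 3)*(k^2 - 4*k) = (k - 4)*(k + 3)*(k)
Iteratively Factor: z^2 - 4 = (z - 2)*(z + 2)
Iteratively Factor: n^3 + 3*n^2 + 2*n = (n + 2)*(n^2 + n) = (n + 1)*(n + 2)*(n)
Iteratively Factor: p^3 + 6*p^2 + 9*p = (p)*(p^2 + 6*p + 9) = p*(p + 3)*(p + 3)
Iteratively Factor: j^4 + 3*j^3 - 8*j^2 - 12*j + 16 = (j - 2)*(j^3 + 5*j^2 + 2*j - 8) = (j - 2)*(j + 4)*(j^2 + j - 2) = (j - 2)*(j + 2)*(j + 4)*(j - 1)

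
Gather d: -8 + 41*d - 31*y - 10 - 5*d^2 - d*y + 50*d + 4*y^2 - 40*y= -5*d^2 + d*(91 - y) + 4*y^2 - 71*y - 18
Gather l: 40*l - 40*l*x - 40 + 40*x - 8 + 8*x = l*(40 - 40*x) + 48*x - 48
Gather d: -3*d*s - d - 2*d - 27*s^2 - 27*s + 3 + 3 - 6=d*(-3*s - 3) - 27*s^2 - 27*s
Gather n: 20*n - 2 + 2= 20*n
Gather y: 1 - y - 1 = -y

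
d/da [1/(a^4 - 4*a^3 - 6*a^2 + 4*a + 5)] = 4*(-a^3 + 3*a^2 + 3*a - 1)/(a^4 - 4*a^3 - 6*a^2 + 4*a + 5)^2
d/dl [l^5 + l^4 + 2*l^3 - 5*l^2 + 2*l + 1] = 5*l^4 + 4*l^3 + 6*l^2 - 10*l + 2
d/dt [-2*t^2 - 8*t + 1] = -4*t - 8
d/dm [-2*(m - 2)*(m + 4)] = -4*m - 4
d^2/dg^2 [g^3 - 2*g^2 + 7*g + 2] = 6*g - 4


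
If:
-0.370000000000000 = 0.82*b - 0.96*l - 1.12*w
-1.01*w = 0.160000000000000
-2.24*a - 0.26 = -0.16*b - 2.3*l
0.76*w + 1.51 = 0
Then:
No Solution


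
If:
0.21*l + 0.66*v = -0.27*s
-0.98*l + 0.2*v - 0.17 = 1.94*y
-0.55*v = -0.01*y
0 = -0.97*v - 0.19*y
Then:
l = -0.17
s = 0.13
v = 0.00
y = 0.00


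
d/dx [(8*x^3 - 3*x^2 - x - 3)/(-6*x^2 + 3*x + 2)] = (-48*x^4 + 48*x^3 + 33*x^2 - 48*x + 7)/(36*x^4 - 36*x^3 - 15*x^2 + 12*x + 4)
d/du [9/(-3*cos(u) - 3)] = -3*sin(u)/(cos(u) + 1)^2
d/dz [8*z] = 8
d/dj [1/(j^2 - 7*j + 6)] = (7 - 2*j)/(j^2 - 7*j + 6)^2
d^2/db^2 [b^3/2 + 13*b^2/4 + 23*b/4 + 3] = 3*b + 13/2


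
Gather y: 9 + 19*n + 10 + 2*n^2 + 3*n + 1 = 2*n^2 + 22*n + 20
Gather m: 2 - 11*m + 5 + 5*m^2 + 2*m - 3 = 5*m^2 - 9*m + 4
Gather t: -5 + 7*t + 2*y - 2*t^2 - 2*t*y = -2*t^2 + t*(7 - 2*y) + 2*y - 5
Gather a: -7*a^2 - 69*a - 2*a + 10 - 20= -7*a^2 - 71*a - 10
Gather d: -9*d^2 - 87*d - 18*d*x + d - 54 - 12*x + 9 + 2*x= -9*d^2 + d*(-18*x - 86) - 10*x - 45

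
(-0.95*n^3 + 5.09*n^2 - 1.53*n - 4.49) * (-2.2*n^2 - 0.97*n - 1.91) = 2.09*n^5 - 10.2765*n^4 + 0.243200000000001*n^3 + 1.6402*n^2 + 7.2776*n + 8.5759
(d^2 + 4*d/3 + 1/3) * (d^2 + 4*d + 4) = d^4 + 16*d^3/3 + 29*d^2/3 + 20*d/3 + 4/3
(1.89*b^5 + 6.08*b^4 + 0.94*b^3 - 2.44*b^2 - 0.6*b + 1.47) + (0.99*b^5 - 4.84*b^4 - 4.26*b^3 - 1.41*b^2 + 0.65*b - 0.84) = 2.88*b^5 + 1.24*b^4 - 3.32*b^3 - 3.85*b^2 + 0.05*b + 0.63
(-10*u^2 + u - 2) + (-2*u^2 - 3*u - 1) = -12*u^2 - 2*u - 3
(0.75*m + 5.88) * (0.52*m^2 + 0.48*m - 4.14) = 0.39*m^3 + 3.4176*m^2 - 0.2826*m - 24.3432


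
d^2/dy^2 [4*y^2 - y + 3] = 8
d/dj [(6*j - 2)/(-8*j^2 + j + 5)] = 16*(3*j^2 - 2*j + 2)/(64*j^4 - 16*j^3 - 79*j^2 + 10*j + 25)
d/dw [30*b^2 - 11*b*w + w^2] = -11*b + 2*w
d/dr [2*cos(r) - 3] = -2*sin(r)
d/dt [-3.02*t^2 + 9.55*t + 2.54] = 9.55 - 6.04*t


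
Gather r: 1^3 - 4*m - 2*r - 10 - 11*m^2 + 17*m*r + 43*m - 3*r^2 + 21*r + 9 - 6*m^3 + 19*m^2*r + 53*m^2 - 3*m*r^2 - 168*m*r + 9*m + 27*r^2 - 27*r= -6*m^3 + 42*m^2 + 48*m + r^2*(24 - 3*m) + r*(19*m^2 - 151*m - 8)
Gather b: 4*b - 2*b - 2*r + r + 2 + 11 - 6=2*b - r + 7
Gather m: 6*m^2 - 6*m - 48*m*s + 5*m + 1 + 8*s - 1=6*m^2 + m*(-48*s - 1) + 8*s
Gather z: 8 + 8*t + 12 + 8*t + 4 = 16*t + 24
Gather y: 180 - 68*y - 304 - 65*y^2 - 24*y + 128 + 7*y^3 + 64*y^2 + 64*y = 7*y^3 - y^2 - 28*y + 4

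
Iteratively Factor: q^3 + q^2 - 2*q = (q + 2)*(q^2 - q) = (q - 1)*(q + 2)*(q)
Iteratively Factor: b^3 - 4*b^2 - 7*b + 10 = (b - 5)*(b^2 + b - 2) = (b - 5)*(b + 2)*(b - 1)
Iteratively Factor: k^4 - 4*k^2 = (k + 2)*(k^3 - 2*k^2) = k*(k + 2)*(k^2 - 2*k) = k*(k - 2)*(k + 2)*(k)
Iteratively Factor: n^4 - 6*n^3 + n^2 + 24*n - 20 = (n + 2)*(n^3 - 8*n^2 + 17*n - 10) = (n - 1)*(n + 2)*(n^2 - 7*n + 10) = (n - 5)*(n - 1)*(n + 2)*(n - 2)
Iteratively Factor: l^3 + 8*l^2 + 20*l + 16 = (l + 2)*(l^2 + 6*l + 8) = (l + 2)^2*(l + 4)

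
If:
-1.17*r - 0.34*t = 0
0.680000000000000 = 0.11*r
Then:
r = 6.18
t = -21.27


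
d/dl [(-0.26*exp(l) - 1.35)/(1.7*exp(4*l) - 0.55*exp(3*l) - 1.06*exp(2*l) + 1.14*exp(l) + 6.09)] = (1.326*exp(4*l) + 8.894*exp(3*l) - 2.5031*exp(2*l) - 2.862*exp(l) - 0.0444)*exp(l)/(2.89*exp(8*l) - 1.87*exp(7*l) - 3.3015*exp(6*l) + 5.042*exp(5*l) + 20.5756*exp(4*l) - 9.1158*exp(3*l) - 11.6112*exp(2*l) + 13.8852*exp(l) + 37.0881)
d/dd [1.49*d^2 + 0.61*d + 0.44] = 2.98*d + 0.61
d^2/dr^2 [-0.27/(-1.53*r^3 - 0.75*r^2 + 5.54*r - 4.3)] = (-(2.4786*r + 0.405)*(1.53*r^3 + 0.75*r^2 - 5.54*r + 4.3) + 0.27*(4.59*r^2 + 1.5*r - 5.54)*(9.18*r^2 + 3.0*r - 11.08))/(1.53*r^3 + 0.75*r^2 - 5.54*r + 4.3)^3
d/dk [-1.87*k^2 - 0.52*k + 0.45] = -3.74*k - 0.52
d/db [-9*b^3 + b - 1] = 1 - 27*b^2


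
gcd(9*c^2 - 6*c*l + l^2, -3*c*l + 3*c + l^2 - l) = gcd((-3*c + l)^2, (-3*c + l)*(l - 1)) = 3*c - l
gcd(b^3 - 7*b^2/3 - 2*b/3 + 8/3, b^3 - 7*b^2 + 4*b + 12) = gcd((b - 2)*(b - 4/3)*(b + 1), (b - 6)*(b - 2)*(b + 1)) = b^2 - b - 2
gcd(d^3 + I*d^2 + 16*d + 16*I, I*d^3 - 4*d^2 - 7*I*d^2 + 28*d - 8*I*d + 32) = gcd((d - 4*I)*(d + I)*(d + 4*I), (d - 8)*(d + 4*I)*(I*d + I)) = d + 4*I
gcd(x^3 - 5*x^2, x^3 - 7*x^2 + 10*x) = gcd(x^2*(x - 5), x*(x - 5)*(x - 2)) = x^2 - 5*x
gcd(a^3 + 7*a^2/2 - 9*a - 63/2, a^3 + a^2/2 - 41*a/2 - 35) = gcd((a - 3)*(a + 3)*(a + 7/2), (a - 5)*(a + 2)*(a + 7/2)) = a + 7/2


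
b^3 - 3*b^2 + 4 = (b - 2)^2*(b + 1)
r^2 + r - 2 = (r - 1)*(r + 2)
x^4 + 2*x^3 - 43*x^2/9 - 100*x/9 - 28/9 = (x - 7/3)*(x + 1/3)*(x + 2)^2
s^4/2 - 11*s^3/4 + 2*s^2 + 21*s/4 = s*(s/2 + 1/2)*(s - 7/2)*(s - 3)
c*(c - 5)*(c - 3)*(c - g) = c^4 - c^3*g - 8*c^3 + 8*c^2*g + 15*c^2 - 15*c*g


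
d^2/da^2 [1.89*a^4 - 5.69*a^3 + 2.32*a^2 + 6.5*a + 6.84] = 22.68*a^2 - 34.14*a + 4.64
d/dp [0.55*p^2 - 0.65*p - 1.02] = 1.1*p - 0.65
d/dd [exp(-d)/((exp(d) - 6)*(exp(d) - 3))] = 3*(-exp(2*d) + 6*exp(d) - 6)*exp(-d)/(exp(4*d) - 18*exp(3*d) + 117*exp(2*d) - 324*exp(d) + 324)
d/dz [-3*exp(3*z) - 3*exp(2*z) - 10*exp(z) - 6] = (-9*exp(2*z) - 6*exp(z) - 10)*exp(z)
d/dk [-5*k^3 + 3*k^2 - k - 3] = -15*k^2 + 6*k - 1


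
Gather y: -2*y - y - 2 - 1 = -3*y - 3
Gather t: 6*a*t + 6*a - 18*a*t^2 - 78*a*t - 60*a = -18*a*t^2 - 72*a*t - 54*a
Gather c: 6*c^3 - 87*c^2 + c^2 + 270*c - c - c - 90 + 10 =6*c^3 - 86*c^2 + 268*c - 80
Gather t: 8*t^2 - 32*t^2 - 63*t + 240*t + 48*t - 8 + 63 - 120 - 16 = -24*t^2 + 225*t - 81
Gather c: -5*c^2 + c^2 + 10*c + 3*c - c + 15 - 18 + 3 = -4*c^2 + 12*c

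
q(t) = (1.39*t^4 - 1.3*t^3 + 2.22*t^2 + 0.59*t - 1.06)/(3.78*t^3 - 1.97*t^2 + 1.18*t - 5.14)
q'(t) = (-11.34*t^2 + 3.94*t - 1.18)*(1.39*t^4 - 1.3*t^3 + 2.22*t^2 + 0.59*t - 1.06)/(3.78*t^3 - 1.97*t^2 + 1.18*t - 5.14)^2 + (5.56*t^3 - 3.9*t^2 + 4.44*t + 0.59)/(3.78*t^3 - 1.97*t^2 + 1.18*t - 5.14)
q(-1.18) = -0.40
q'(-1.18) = 0.68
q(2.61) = 1.10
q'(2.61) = 0.18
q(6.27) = 2.24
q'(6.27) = 0.35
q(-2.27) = -0.98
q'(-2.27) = 0.44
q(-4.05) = -1.68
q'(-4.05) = 0.37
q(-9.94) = -3.84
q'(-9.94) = 0.37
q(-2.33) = -1.01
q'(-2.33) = 0.43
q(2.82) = 1.14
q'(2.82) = 0.22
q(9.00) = 3.21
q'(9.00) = 0.36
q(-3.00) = -1.28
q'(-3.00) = 0.39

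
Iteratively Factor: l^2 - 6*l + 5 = (l - 5)*(l - 1)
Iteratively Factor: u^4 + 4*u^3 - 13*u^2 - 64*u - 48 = (u + 3)*(u^3 + u^2 - 16*u - 16) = (u + 3)*(u + 4)*(u^2 - 3*u - 4) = (u + 1)*(u + 3)*(u + 4)*(u - 4)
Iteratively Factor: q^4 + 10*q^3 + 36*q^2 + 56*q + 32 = (q + 2)*(q^3 + 8*q^2 + 20*q + 16) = (q + 2)^2*(q^2 + 6*q + 8) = (q + 2)^2*(q + 4)*(q + 2)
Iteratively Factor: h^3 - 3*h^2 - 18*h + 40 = (h + 4)*(h^2 - 7*h + 10) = (h - 5)*(h + 4)*(h - 2)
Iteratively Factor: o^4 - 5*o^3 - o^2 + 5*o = (o + 1)*(o^3 - 6*o^2 + 5*o) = (o - 5)*(o + 1)*(o^2 - o) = (o - 5)*(o - 1)*(o + 1)*(o)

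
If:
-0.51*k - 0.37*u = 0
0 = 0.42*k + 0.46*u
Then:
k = 0.00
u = 0.00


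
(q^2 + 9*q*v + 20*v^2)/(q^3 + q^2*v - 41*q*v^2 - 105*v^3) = (q + 4*v)/(q^2 - 4*q*v - 21*v^2)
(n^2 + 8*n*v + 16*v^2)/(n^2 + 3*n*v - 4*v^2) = (-n - 4*v)/(-n + v)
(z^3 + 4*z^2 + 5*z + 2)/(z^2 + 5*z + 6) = (z^2 + 2*z + 1)/(z + 3)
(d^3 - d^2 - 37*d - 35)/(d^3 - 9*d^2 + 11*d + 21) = (d + 5)/(d - 3)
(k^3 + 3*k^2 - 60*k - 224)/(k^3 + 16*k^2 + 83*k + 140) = (k - 8)/(k + 5)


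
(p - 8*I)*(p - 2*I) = p^2 - 10*I*p - 16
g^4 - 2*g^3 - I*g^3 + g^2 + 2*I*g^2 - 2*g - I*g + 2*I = (g - 2)*(g - I)^2*(g + I)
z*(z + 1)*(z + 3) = z^3 + 4*z^2 + 3*z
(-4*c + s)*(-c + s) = 4*c^2 - 5*c*s + s^2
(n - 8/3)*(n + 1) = n^2 - 5*n/3 - 8/3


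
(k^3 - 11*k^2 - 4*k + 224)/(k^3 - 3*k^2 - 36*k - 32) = (k - 7)/(k + 1)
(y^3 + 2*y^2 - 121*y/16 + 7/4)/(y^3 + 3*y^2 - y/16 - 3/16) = (4*y^2 + 9*y - 28)/(4*y^2 + 13*y + 3)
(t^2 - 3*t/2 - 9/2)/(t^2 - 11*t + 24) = (t + 3/2)/(t - 8)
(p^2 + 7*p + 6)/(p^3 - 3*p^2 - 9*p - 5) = (p + 6)/(p^2 - 4*p - 5)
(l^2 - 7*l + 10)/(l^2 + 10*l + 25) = (l^2 - 7*l + 10)/(l^2 + 10*l + 25)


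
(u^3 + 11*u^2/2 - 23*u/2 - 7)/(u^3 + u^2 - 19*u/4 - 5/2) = 2*(u + 7)/(2*u + 5)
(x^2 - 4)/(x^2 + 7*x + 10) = (x - 2)/(x + 5)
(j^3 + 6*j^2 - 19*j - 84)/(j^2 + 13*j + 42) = (j^2 - j - 12)/(j + 6)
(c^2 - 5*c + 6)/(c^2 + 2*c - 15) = (c - 2)/(c + 5)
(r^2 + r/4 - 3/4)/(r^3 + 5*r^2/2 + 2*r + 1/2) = (4*r - 3)/(2*(2*r^2 + 3*r + 1))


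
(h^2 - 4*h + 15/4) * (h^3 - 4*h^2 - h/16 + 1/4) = h^5 - 8*h^4 + 315*h^3/16 - 29*h^2/2 - 79*h/64 + 15/16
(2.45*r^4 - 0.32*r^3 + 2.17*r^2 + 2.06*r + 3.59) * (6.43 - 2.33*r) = -5.7085*r^5 + 16.4991*r^4 - 7.1137*r^3 + 9.1533*r^2 + 4.8811*r + 23.0837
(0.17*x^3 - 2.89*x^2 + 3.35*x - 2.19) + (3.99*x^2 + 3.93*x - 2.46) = 0.17*x^3 + 1.1*x^2 + 7.28*x - 4.65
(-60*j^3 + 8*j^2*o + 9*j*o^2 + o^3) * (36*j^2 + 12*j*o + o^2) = -2160*j^5 - 432*j^4*o + 360*j^3*o^2 + 152*j^2*o^3 + 21*j*o^4 + o^5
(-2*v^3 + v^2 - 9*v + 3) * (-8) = 16*v^3 - 8*v^2 + 72*v - 24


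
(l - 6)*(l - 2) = l^2 - 8*l + 12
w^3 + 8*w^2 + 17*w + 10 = (w + 1)*(w + 2)*(w + 5)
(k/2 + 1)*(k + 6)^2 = k^3/2 + 7*k^2 + 30*k + 36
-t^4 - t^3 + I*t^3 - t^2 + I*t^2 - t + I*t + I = (t - I)*(t + I)*(I*t + 1)*(I*t + I)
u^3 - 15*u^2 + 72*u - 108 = (u - 6)^2*(u - 3)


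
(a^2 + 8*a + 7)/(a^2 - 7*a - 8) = (a + 7)/(a - 8)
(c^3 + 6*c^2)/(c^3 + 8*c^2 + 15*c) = c*(c + 6)/(c^2 + 8*c + 15)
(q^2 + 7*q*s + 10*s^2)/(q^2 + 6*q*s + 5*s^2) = (q + 2*s)/(q + s)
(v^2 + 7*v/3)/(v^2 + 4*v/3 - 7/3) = v/(v - 1)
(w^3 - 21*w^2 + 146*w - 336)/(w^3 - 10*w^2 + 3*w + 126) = (w - 8)/(w + 3)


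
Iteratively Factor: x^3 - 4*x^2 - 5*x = (x)*(x^2 - 4*x - 5) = x*(x + 1)*(x - 5)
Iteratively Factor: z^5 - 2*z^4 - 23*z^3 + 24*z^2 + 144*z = (z + 3)*(z^4 - 5*z^3 - 8*z^2 + 48*z) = (z - 4)*(z + 3)*(z^3 - z^2 - 12*z) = z*(z - 4)*(z + 3)*(z^2 - z - 12) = z*(z - 4)^2*(z + 3)*(z + 3)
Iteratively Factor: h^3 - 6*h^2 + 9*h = (h - 3)*(h^2 - 3*h) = h*(h - 3)*(h - 3)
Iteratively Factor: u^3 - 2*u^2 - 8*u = (u + 2)*(u^2 - 4*u) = (u - 4)*(u + 2)*(u)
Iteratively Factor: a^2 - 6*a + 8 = (a - 2)*(a - 4)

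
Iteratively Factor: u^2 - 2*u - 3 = (u + 1)*(u - 3)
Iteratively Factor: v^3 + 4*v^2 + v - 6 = (v + 3)*(v^2 + v - 2) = (v - 1)*(v + 3)*(v + 2)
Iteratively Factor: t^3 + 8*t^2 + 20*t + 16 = (t + 4)*(t^2 + 4*t + 4) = (t + 2)*(t + 4)*(t + 2)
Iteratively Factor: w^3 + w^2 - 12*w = (w - 3)*(w^2 + 4*w) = w*(w - 3)*(w + 4)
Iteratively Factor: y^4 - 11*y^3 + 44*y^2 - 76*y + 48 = (y - 4)*(y^3 - 7*y^2 + 16*y - 12) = (y - 4)*(y - 3)*(y^2 - 4*y + 4) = (y - 4)*(y - 3)*(y - 2)*(y - 2)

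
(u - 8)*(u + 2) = u^2 - 6*u - 16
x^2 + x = x*(x + 1)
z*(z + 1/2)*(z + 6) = z^3 + 13*z^2/2 + 3*z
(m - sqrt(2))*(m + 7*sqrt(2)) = m^2 + 6*sqrt(2)*m - 14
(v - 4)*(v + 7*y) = v^2 + 7*v*y - 4*v - 28*y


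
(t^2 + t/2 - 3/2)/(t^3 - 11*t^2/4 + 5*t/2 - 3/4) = 2*(2*t + 3)/(4*t^2 - 7*t + 3)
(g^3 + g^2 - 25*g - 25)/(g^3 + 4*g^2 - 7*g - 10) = (g - 5)/(g - 2)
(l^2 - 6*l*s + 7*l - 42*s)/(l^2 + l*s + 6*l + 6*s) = (l^2 - 6*l*s + 7*l - 42*s)/(l^2 + l*s + 6*l + 6*s)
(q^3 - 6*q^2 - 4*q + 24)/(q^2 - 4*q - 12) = q - 2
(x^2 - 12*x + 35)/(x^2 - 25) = (x - 7)/(x + 5)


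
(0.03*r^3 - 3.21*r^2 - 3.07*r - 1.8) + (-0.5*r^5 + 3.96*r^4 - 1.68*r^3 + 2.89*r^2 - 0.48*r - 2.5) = -0.5*r^5 + 3.96*r^4 - 1.65*r^3 - 0.32*r^2 - 3.55*r - 4.3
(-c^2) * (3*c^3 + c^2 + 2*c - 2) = -3*c^5 - c^4 - 2*c^3 + 2*c^2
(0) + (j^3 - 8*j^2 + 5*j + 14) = j^3 - 8*j^2 + 5*j + 14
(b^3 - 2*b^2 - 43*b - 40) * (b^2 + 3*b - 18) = b^5 + b^4 - 67*b^3 - 133*b^2 + 654*b + 720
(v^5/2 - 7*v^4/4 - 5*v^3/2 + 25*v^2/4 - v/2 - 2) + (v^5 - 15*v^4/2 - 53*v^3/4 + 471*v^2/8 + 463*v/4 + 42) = 3*v^5/2 - 37*v^4/4 - 63*v^3/4 + 521*v^2/8 + 461*v/4 + 40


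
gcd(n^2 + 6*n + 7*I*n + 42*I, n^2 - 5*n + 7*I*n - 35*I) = n + 7*I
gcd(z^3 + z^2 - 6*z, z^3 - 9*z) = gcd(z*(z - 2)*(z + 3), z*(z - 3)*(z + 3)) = z^2 + 3*z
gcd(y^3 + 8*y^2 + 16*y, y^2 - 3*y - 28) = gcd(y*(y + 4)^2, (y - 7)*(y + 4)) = y + 4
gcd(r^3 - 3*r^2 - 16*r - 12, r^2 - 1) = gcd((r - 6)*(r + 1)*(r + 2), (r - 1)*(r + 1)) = r + 1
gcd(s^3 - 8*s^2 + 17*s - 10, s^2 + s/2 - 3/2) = s - 1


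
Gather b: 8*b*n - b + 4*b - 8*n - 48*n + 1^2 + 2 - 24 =b*(8*n + 3) - 56*n - 21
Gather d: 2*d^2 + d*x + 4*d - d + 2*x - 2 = 2*d^2 + d*(x + 3) + 2*x - 2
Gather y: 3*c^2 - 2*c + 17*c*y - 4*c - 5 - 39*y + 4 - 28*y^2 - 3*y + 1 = 3*c^2 - 6*c - 28*y^2 + y*(17*c - 42)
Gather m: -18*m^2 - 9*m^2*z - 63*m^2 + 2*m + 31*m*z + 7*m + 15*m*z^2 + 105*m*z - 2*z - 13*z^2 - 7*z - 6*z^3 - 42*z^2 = m^2*(-9*z - 81) + m*(15*z^2 + 136*z + 9) - 6*z^3 - 55*z^2 - 9*z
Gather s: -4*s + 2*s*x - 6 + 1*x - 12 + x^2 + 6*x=s*(2*x - 4) + x^2 + 7*x - 18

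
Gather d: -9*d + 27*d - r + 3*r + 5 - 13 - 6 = 18*d + 2*r - 14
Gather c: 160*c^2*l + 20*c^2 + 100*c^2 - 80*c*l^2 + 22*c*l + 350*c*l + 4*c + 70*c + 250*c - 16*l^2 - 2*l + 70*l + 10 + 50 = c^2*(160*l + 120) + c*(-80*l^2 + 372*l + 324) - 16*l^2 + 68*l + 60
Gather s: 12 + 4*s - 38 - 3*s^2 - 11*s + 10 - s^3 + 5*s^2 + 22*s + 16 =-s^3 + 2*s^2 + 15*s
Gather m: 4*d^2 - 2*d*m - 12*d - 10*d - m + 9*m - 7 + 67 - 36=4*d^2 - 22*d + m*(8 - 2*d) + 24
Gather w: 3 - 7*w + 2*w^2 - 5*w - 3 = 2*w^2 - 12*w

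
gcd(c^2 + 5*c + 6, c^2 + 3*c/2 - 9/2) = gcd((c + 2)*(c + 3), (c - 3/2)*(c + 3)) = c + 3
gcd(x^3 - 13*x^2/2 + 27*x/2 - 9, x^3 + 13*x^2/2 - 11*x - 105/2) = x - 3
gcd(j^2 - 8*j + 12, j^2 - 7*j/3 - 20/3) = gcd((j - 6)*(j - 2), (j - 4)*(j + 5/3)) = 1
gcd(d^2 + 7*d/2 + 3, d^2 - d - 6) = d + 2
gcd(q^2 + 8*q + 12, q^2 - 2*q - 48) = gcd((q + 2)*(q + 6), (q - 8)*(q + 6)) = q + 6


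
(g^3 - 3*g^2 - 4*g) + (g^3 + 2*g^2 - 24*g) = 2*g^3 - g^2 - 28*g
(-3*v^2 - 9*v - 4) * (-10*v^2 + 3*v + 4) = 30*v^4 + 81*v^3 + v^2 - 48*v - 16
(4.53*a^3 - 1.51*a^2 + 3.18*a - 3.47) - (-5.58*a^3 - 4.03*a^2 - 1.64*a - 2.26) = 10.11*a^3 + 2.52*a^2 + 4.82*a - 1.21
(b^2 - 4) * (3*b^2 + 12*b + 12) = 3*b^4 + 12*b^3 - 48*b - 48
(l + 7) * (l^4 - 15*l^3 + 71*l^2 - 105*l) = l^5 - 8*l^4 - 34*l^3 + 392*l^2 - 735*l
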